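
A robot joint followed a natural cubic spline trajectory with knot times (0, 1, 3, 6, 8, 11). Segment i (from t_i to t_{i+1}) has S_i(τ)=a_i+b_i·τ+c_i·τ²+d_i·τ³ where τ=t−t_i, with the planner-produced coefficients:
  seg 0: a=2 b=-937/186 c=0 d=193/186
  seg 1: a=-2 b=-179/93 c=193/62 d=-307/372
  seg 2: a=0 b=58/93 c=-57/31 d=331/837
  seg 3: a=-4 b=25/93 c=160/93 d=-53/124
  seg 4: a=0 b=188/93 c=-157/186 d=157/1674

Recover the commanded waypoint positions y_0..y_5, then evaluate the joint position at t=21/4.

y_0=2 y_1=-2 y_2=0 y_3=-4 y_4=0 y_5=1
S(21/4) = -6747/1984

y_0 = S_0(0) = a_0 = 2
y_1 = S_1(0) = a_1 = -2
y_2 = S_2(0) = a_2 = 0
y_3 = S_3(0) = a_3 = -4
y_4 = S_4(0) = a_4 = 0
y_5 = S_4(3) = 1
t_q=21/4 is in segment 2 (τ=9/4); S_2(τ)=-6747/1984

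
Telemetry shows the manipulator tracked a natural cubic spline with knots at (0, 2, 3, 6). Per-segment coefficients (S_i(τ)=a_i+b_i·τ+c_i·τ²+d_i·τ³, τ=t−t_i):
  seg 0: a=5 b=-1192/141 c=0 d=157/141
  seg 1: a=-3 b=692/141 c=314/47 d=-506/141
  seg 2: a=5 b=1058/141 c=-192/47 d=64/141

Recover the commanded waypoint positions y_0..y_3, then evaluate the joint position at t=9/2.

y_0=5 y_1=-3 y_2=5 y_3=3
S(9/2) = 404/47

y_0 = S_0(0) = a_0 = 5
y_1 = S_1(0) = a_1 = -3
y_2 = S_2(0) = a_2 = 5
y_3 = S_2(3) = 3
t_q=9/2 is in segment 2 (τ=3/2); S_2(τ)=404/47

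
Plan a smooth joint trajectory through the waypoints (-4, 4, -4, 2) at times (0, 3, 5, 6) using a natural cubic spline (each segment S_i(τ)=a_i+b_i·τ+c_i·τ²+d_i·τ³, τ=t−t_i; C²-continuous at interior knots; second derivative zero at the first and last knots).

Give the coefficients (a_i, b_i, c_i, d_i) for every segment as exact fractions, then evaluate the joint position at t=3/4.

  seg 0: a=-4 b=247/42 c=0 d=-5/14
  seg 1: a=4 b=-79/21 c=-45/14 d=65/42
  seg 2: a=-4 b=41/21 c=85/14 d=-85/42
S(3/4) = 233/896

Δ: Δ0=8/3, Δ1=-4, Δ2=6
row 1: diag=10, rhs=-40; c'=1/5, d'=-4
row 2: denom=6−2·1/5=28/5; d'=(60−2·-4)/(28/5)=85/7
back: M2=85/7
back: M1=-4−1/5·85/7=-45/7
M: M0=0, M1=-45/7, M2=85/7, M3=0
seg 0: a=-4, c=M0/2=0, d=(M1−M0)/(6·3)=-5/14, b=Δ0−h0·(2M0+M1)/6=247/42
seg 1: a=4, c=M1/2=-45/14, d=(M2−M1)/(6·2)=65/42, b=Δ1−h1·(2M1+M2)/6=-79/21
seg 2: a=-4, c=M2/2=85/14, d=(M3−M2)/(6·1)=-85/42, b=Δ2−h2·(2M2+M3)/6=41/21
t_q=3/4 → seg 0, τ=3/4; S=-4+247/42·τ+0·τ²+-5/14·τ³=233/896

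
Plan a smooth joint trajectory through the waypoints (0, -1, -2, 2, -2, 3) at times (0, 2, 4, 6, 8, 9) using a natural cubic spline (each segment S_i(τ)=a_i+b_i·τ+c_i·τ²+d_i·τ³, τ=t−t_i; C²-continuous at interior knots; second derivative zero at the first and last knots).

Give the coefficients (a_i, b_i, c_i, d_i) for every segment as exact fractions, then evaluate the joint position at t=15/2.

  seg 0: a=0 b=-10/51 c=0 d=-31/408
  seg 1: a=-1 b=-113/102 c=-31/68 d=155/408
  seg 2: a=-2 b=83/51 c=31/17 d=-167/204
  seg 3: a=2 b=-46/51 c=-105/34 d=259/204
  seg 4: a=-2 b=101/51 c=77/17 d=-77/51
S(15/2) = -1097/544

Δ: Δ0=-1/2, Δ1=-1/2, Δ2=2, Δ3=-2, Δ4=5
row 1: diag=8, rhs=0; c'=1/4, d'=0
row 2: denom=8−2·1/4=15/2; d'=(15−2·0)/(15/2)=2
row 3: denom=8−2·4/15=112/15; d'=(-24−2·2)/(112/15)=-15/4
row 4: denom=6−2·15/56=153/28; d'=(42−2·-15/4)/(153/28)=154/17
back: M4=154/17
back: M3=-15/4−15/56·154/17=-105/17
back: M2=2−4/15·-105/17=62/17
back: M1=0−1/4·62/17=-31/34
M: M0=0, M1=-31/34, M2=62/17, M3=-105/17, M4=154/17, M5=0
seg 0: a=0, c=M0/2=0, d=(M1−M0)/(6·2)=-31/408, b=Δ0−h0·(2M0+M1)/6=-10/51
seg 1: a=-1, c=M1/2=-31/68, d=(M2−M1)/(6·2)=155/408, b=Δ1−h1·(2M1+M2)/6=-113/102
seg 2: a=-2, c=M2/2=31/17, d=(M3−M2)/(6·2)=-167/204, b=Δ2−h2·(2M2+M3)/6=83/51
seg 3: a=2, c=M3/2=-105/34, d=(M4−M3)/(6·2)=259/204, b=Δ3−h3·(2M3+M4)/6=-46/51
seg 4: a=-2, c=M4/2=77/17, d=(M5−M4)/(6·1)=-77/51, b=Δ4−h4·(2M4+M5)/6=101/51
t_q=15/2 → seg 3, τ=3/2; S=2+-46/51·τ+-105/34·τ²+259/204·τ³=-1097/544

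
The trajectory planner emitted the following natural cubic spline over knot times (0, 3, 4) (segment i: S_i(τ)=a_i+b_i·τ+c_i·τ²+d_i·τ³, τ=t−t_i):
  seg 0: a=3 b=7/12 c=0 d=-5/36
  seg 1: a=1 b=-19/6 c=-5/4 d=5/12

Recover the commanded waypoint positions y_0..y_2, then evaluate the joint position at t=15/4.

y_0=3 y_1=1 y_2=-3
S(15/4) = -487/256

y_0 = S_0(0) = a_0 = 3
y_1 = S_1(0) = a_1 = 1
y_2 = S_1(1) = -3
t_q=15/4 is in segment 1 (τ=3/4); S_1(τ)=-487/256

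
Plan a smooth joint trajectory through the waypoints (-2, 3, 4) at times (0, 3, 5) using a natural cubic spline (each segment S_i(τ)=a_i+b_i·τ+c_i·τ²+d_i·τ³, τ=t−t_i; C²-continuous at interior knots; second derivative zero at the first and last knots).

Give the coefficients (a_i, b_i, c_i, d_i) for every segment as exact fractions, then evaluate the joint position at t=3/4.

Δ: Δ0=5/3, Δ1=1/2
row 1: diag=10, rhs=-7; c'=1/5, d'=-7/10
back: M1=-7/10
M: M0=0, M1=-7/10, M2=0
seg 0: a=-2, c=M0/2=0, d=(M1−M0)/(6·3)=-7/180, b=Δ0−h0·(2M0+M1)/6=121/60
seg 1: a=3, c=M1/2=-7/20, d=(M2−M1)/(6·2)=7/120, b=Δ1−h1·(2M1+M2)/6=29/30
t_q=3/4 → seg 0, τ=3/4; S=-2+121/60·τ+0·τ²+-7/180·τ³=-129/256

  seg 0: a=-2 b=121/60 c=0 d=-7/180
  seg 1: a=3 b=29/30 c=-7/20 d=7/120
S(3/4) = -129/256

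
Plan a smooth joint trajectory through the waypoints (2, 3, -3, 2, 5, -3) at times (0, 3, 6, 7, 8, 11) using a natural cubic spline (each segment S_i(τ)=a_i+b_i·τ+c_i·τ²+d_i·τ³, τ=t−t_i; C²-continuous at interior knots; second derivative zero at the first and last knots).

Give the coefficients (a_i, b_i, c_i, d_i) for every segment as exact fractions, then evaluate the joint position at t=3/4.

  seg 0: a=2 b=1531/867 c=0 d=-46/289
  seg 1: a=3 b=-2195/867 c=-414/289 d=4187/7803
  seg 2: a=-3 b=2914/867 c=2945/867 d=-508/289
  seg 3: a=2 b=4232/867 c=-1627/867 d=-4/867
  seg 4: a=5 b=322/289 c=-1639/867 d=1639/7803
S(3/4) = 30123/9248

Δ: Δ0=1/3, Δ1=-2, Δ2=5, Δ3=3, Δ4=-8/3
row 1: diag=12, rhs=-14; c'=1/4, d'=-7/6
row 2: denom=8−3·1/4=29/4; d'=(42−3·-7/6)/(29/4)=182/29
row 3: denom=4−1·4/29=112/29; d'=(-12−1·182/29)/(112/29)=-265/56
row 4: denom=8−1·29/112=867/112; d'=(-34−1·-265/56)/(867/112)=-3278/867
back: M4=-3278/867
back: M3=-265/56−29/112·-3278/867=-3254/867
back: M2=182/29−4/29·-3254/867=5890/867
back: M1=-7/6−1/4·5890/867=-828/289
M: M0=0, M1=-828/289, M2=5890/867, M3=-3254/867, M4=-3278/867, M5=0
seg 0: a=2, c=M0/2=0, d=(M1−M0)/(6·3)=-46/289, b=Δ0−h0·(2M0+M1)/6=1531/867
seg 1: a=3, c=M1/2=-414/289, d=(M2−M1)/(6·3)=4187/7803, b=Δ1−h1·(2M1+M2)/6=-2195/867
seg 2: a=-3, c=M2/2=2945/867, d=(M3−M2)/(6·1)=-508/289, b=Δ2−h2·(2M2+M3)/6=2914/867
seg 3: a=2, c=M3/2=-1627/867, d=(M4−M3)/(6·1)=-4/867, b=Δ3−h3·(2M3+M4)/6=4232/867
seg 4: a=5, c=M4/2=-1639/867, d=(M5−M4)/(6·3)=1639/7803, b=Δ4−h4·(2M4+M5)/6=322/289
t_q=3/4 → seg 0, τ=3/4; S=2+1531/867·τ+0·τ²+-46/289·τ³=30123/9248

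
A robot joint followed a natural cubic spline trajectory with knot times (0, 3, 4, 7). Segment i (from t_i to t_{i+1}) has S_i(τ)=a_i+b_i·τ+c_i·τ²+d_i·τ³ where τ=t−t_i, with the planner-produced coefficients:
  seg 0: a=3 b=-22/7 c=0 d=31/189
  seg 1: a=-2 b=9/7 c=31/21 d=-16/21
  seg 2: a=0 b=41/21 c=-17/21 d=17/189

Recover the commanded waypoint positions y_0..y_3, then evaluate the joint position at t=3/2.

y_0 = S_0(0) = a_0 = 3
y_1 = S_1(0) = a_1 = -2
y_2 = S_2(0) = a_2 = 0
y_3 = S_2(3) = 1
t_q=3/2 is in segment 0 (τ=3/2); S_0(τ)=-65/56

y_0=3 y_1=-2 y_2=0 y_3=1
S(3/2) = -65/56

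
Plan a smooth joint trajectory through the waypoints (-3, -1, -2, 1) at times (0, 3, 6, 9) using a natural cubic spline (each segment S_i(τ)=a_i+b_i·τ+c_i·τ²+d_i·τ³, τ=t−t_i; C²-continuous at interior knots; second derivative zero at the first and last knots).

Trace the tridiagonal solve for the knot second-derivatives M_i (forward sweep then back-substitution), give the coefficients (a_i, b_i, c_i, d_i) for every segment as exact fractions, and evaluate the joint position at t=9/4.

  seg 0: a=-3 b=46/45 c=0 d=-16/405
  seg 1: a=-1 b=-2/45 c=-16/45 d=7/81
  seg 2: a=-2 b=7/45 c=19/45 d=-19/405
S(9/4) = -23/20

Δ: Δ0=2/3, Δ1=-1/3, Δ2=1
row 1: diag=12, rhs=-6; c'=1/4, d'=-1/2
row 2: denom=12−3·1/4=45/4; d'=(8−3·-1/2)/(45/4)=38/45
back: M2=38/45
back: M1=-1/2−1/4·38/45=-32/45
M: M0=0, M1=-32/45, M2=38/45, M3=0
seg 0: a=-3, c=M0/2=0, d=(M1−M0)/(6·3)=-16/405, b=Δ0−h0·(2M0+M1)/6=46/45
seg 1: a=-1, c=M1/2=-16/45, d=(M2−M1)/(6·3)=7/81, b=Δ1−h1·(2M1+M2)/6=-2/45
seg 2: a=-2, c=M2/2=19/45, d=(M3−M2)/(6·3)=-19/405, b=Δ2−h2·(2M2+M3)/6=7/45
t_q=9/4 → seg 0, τ=9/4; S=-3+46/45·τ+0·τ²+-16/405·τ³=-23/20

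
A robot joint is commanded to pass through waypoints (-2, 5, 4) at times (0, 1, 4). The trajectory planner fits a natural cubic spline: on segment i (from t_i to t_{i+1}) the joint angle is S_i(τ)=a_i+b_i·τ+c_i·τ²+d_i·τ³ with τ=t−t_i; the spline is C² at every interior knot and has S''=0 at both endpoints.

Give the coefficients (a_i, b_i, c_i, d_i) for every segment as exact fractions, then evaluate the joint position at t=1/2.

Δ: Δ0=7, Δ1=-1/3
row 1: diag=8, rhs=-44; c'=3/8, d'=-11/2
back: M1=-11/2
M: M0=0, M1=-11/2, M2=0
seg 0: a=-2, c=M0/2=0, d=(M1−M0)/(6·1)=-11/12, b=Δ0−h0·(2M0+M1)/6=95/12
seg 1: a=5, c=M1/2=-11/4, d=(M2−M1)/(6·3)=11/36, b=Δ1−h1·(2M1+M2)/6=31/6
t_q=1/2 → seg 0, τ=1/2; S=-2+95/12·τ+0·τ²+-11/12·τ³=59/32

  seg 0: a=-2 b=95/12 c=0 d=-11/12
  seg 1: a=5 b=31/6 c=-11/4 d=11/36
S(1/2) = 59/32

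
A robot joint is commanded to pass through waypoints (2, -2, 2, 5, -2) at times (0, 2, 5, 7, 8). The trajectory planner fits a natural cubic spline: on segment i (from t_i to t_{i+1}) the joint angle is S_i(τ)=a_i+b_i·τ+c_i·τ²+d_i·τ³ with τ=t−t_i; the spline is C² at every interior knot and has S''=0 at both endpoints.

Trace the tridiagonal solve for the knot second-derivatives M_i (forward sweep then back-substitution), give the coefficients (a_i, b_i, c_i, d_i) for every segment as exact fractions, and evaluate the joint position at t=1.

  seg 0: a=2 b=-1916/759 c=0 d=199/1518
  seg 1: a=-2 b=-722/759 c=199/253 d=-19/2277
  seg 2: a=2 b=2689/759 c=180/253 d=-5261/6072
  seg 3: a=5 b=-6085/1518 c=-4541/1012 d=4541/3036
S(1) = -199/506

Δ: Δ0=-2, Δ1=4/3, Δ2=3/2, Δ3=-7
row 1: diag=10, rhs=20; c'=3/10, d'=2
row 2: denom=10−3·3/10=91/10; d'=(1−3·2)/(91/10)=-50/91
row 3: denom=6−2·20/91=506/91; d'=(-51−2·-50/91)/(506/91)=-4541/506
back: M3=-4541/506
back: M2=-50/91−20/91·-4541/506=360/253
back: M1=2−3/10·360/253=398/253
M: M0=0, M1=398/253, M2=360/253, M3=-4541/506, M4=0
seg 0: a=2, c=M0/2=0, d=(M1−M0)/(6·2)=199/1518, b=Δ0−h0·(2M0+M1)/6=-1916/759
seg 1: a=-2, c=M1/2=199/253, d=(M2−M1)/(6·3)=-19/2277, b=Δ1−h1·(2M1+M2)/6=-722/759
seg 2: a=2, c=M2/2=180/253, d=(M3−M2)/(6·2)=-5261/6072, b=Δ2−h2·(2M2+M3)/6=2689/759
seg 3: a=5, c=M3/2=-4541/1012, d=(M4−M3)/(6·1)=4541/3036, b=Δ3−h3·(2M3+M4)/6=-6085/1518
t_q=1 → seg 0, τ=1; S=2+-1916/759·τ+0·τ²+199/1518·τ³=-199/506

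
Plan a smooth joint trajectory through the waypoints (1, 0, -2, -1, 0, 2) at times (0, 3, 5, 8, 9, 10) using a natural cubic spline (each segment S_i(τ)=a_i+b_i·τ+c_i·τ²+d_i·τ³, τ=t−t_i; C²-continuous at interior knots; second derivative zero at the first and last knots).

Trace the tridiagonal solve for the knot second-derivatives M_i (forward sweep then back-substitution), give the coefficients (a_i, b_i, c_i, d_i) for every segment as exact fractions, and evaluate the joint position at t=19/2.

Δ: Δ0=-1/3, Δ1=-1, Δ2=1/3, Δ3=1, Δ4=2
row 1: diag=10, rhs=-4; c'=1/5, d'=-2/5
row 2: denom=10−2·1/5=48/5; d'=(8−2·-2/5)/(48/5)=11/12
row 3: denom=8−3·5/16=113/16; d'=(4−3·11/12)/(113/16)=20/113
row 4: denom=4−1·16/113=436/113; d'=(6−1·20/113)/(436/113)=329/218
back: M4=329/218
back: M3=20/113−16/113·329/218=-4/109
back: M2=11/12−5/16·-4/109=607/654
back: M1=-2/5−1/5·607/654=-383/654
M: M0=0, M1=-383/654, M2=607/654, M3=-4/109, M4=329/218, M5=0
seg 0: a=1, c=M0/2=0, d=(M1−M0)/(6·3)=-383/11772, b=Δ0−h0·(2M0+M1)/6=-53/1308
seg 1: a=0, c=M1/2=-383/1308, d=(M2−M1)/(6·2)=55/436, b=Δ1−h1·(2M1+M2)/6=-601/654
seg 2: a=-2, c=M2/2=607/1308, d=(M3−M2)/(6·3)=-631/11772, b=Δ2−h2·(2M2+M3)/6=-377/654
seg 3: a=-1, c=M3/2=-2/109, d=(M4−M3)/(6·1)=337/1308, b=Δ3−h3·(2M3+M4)/6=995/1308
seg 4: a=0, c=M4/2=329/436, d=(M5−M4)/(6·1)=-329/1308, b=Δ4−h4·(2M4+M5)/6=979/654
t_q=19/2 → seg 4, τ=1/2; S=0+979/654·τ+329/436·τ²+-329/1308·τ³=3159/3488

  seg 0: a=1 b=-53/1308 c=0 d=-383/11772
  seg 1: a=0 b=-601/654 c=-383/1308 d=55/436
  seg 2: a=-2 b=-377/654 c=607/1308 d=-631/11772
  seg 3: a=-1 b=995/1308 c=-2/109 d=337/1308
  seg 4: a=0 b=979/654 c=329/436 d=-329/1308
S(19/2) = 3159/3488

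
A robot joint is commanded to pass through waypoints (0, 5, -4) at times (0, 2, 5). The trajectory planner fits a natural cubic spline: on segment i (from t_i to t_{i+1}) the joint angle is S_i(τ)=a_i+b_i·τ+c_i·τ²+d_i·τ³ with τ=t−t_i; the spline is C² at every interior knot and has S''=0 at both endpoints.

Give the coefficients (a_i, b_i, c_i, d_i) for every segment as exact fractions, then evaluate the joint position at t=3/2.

  seg 0: a=0 b=18/5 c=0 d=-11/40
  seg 1: a=5 b=3/10 c=-33/20 d=11/60
S(3/2) = 1431/320

Δ: Δ0=5/2, Δ1=-3
row 1: diag=10, rhs=-33; c'=3/10, d'=-33/10
back: M1=-33/10
M: M0=0, M1=-33/10, M2=0
seg 0: a=0, c=M0/2=0, d=(M1−M0)/(6·2)=-11/40, b=Δ0−h0·(2M0+M1)/6=18/5
seg 1: a=5, c=M1/2=-33/20, d=(M2−M1)/(6·3)=11/60, b=Δ1−h1·(2M1+M2)/6=3/10
t_q=3/2 → seg 0, τ=3/2; S=0+18/5·τ+0·τ²+-11/40·τ³=1431/320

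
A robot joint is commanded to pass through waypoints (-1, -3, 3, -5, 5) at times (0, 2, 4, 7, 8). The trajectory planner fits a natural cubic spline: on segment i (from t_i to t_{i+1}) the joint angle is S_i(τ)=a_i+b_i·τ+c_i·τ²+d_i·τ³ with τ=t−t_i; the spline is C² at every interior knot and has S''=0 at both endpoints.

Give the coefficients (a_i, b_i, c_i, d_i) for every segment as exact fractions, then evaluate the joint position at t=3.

Δ: Δ0=-1, Δ1=3, Δ2=-8/3, Δ3=10
row 1: diag=8, rhs=24; c'=1/4, d'=3
row 2: denom=10−2·1/4=19/2; d'=(-34−2·3)/(19/2)=-80/19
row 3: denom=8−3·6/19=134/19; d'=(76−3·-80/19)/(134/19)=842/67
back: M3=842/67
back: M2=-80/19−6/19·842/67=-548/67
back: M1=3−1/4·-548/67=338/67
M: M0=0, M1=338/67, M2=-548/67, M3=842/67, M4=0
seg 0: a=-1, c=M0/2=0, d=(M1−M0)/(6·2)=169/402, b=Δ0−h0·(2M0+M1)/6=-539/201
seg 1: a=-3, c=M1/2=169/67, d=(M2−M1)/(6·2)=-443/402, b=Δ1−h1·(2M1+M2)/6=475/201
seg 2: a=3, c=M2/2=-274/67, d=(M3−M2)/(6·3)=695/603, b=Δ2−h2·(2M2+M3)/6=-155/201
seg 3: a=-5, c=M3/2=421/67, d=(M4−M3)/(6·1)=-421/201, b=Δ3−h3·(2M3+M4)/6=1168/201
t_q=3 → seg 1, τ=1; S=-3+475/201·τ+169/67·τ²+-443/402·τ³=105/134

  seg 0: a=-1 b=-539/201 c=0 d=169/402
  seg 1: a=-3 b=475/201 c=169/67 d=-443/402
  seg 2: a=3 b=-155/201 c=-274/67 d=695/603
  seg 3: a=-5 b=1168/201 c=421/67 d=-421/201
S(3) = 105/134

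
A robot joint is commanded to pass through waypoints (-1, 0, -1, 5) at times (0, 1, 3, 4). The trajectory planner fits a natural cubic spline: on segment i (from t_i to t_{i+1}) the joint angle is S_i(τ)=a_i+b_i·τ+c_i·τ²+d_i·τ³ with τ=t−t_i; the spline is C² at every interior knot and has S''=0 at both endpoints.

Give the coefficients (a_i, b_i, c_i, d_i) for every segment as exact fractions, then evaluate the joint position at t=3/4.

Δ: Δ0=1, Δ1=-1/2, Δ2=6
row 1: diag=6, rhs=-9; c'=1/3, d'=-3/2
row 2: denom=6−2·1/3=16/3; d'=(39−2·-3/2)/(16/3)=63/8
back: M2=63/8
back: M1=-3/2−1/3·63/8=-33/8
M: M0=0, M1=-33/8, M2=63/8, M3=0
seg 0: a=-1, c=M0/2=0, d=(M1−M0)/(6·1)=-11/16, b=Δ0−h0·(2M0+M1)/6=27/16
seg 1: a=0, c=M1/2=-33/16, d=(M2−M1)/(6·2)=1, b=Δ1−h1·(2M1+M2)/6=-3/8
seg 2: a=-1, c=M2/2=63/16, d=(M3−M2)/(6·1)=-21/16, b=Δ2−h2·(2M2+M3)/6=27/8
t_q=3/4 → seg 0, τ=3/4; S=-1+27/16·τ+0·τ²+-11/16·τ³=-25/1024

  seg 0: a=-1 b=27/16 c=0 d=-11/16
  seg 1: a=0 b=-3/8 c=-33/16 d=1
  seg 2: a=-1 b=27/8 c=63/16 d=-21/16
S(3/4) = -25/1024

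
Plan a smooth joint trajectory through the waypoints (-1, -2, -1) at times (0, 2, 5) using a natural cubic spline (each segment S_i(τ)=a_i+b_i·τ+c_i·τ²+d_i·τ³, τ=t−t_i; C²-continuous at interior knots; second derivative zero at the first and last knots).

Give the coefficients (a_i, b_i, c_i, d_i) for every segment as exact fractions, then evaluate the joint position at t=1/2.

Δ: Δ0=-1/2, Δ1=1/3
row 1: diag=10, rhs=5; c'=3/10, d'=1/2
back: M1=1/2
M: M0=0, M1=1/2, M2=0
seg 0: a=-1, c=M0/2=0, d=(M1−M0)/(6·2)=1/24, b=Δ0−h0·(2M0+M1)/6=-2/3
seg 1: a=-2, c=M1/2=1/4, d=(M2−M1)/(6·3)=-1/36, b=Δ1−h1·(2M1+M2)/6=-1/6
t_q=1/2 → seg 0, τ=1/2; S=-1+-2/3·τ+0·τ²+1/24·τ³=-85/64

  seg 0: a=-1 b=-2/3 c=0 d=1/24
  seg 1: a=-2 b=-1/6 c=1/4 d=-1/36
S(1/2) = -85/64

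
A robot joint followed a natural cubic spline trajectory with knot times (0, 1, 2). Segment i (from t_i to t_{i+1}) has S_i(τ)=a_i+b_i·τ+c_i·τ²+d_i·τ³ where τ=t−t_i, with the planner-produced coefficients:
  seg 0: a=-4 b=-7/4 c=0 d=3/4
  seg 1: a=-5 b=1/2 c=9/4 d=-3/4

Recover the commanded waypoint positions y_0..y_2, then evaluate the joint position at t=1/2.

y_0 = S_0(0) = a_0 = -4
y_1 = S_1(0) = a_1 = -5
y_2 = S_1(1) = -3
t_q=1/2 is in segment 0 (τ=1/2); S_0(τ)=-153/32

y_0=-4 y_1=-5 y_2=-3
S(1/2) = -153/32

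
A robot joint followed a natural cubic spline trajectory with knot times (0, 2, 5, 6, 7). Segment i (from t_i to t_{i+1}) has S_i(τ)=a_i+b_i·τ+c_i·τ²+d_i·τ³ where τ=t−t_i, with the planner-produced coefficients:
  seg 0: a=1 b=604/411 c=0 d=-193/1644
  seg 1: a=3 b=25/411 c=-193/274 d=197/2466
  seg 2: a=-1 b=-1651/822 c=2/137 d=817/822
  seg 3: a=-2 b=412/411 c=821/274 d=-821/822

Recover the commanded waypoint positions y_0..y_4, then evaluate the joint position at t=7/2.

y_0 = S_0(0) = a_0 = 1
y_1 = S_1(0) = a_1 = 3
y_2 = S_2(0) = a_2 = -1
y_3 = S_3(0) = a_3 = -2
y_4 = S_3(1) = 1
t_q=7/2 is in segment 1 (τ=3/2); S_1(τ)=3893/2192

y_0=1 y_1=3 y_2=-1 y_3=-2 y_4=1
S(7/2) = 3893/2192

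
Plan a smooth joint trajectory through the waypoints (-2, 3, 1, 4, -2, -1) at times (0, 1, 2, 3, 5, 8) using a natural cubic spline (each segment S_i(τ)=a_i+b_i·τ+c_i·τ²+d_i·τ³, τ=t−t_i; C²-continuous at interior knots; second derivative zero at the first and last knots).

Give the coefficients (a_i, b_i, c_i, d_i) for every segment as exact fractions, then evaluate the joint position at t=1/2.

Δ: Δ0=5, Δ1=-2, Δ2=3, Δ3=-3, Δ4=1/3
row 1: diag=4, rhs=-42; c'=1/4, d'=-21/2
row 2: denom=4−1·1/4=15/4; d'=(30−1·-21/2)/(15/4)=54/5
row 3: denom=6−1·4/15=86/15; d'=(-36−1·54/5)/(86/15)=-351/43
row 4: denom=10−2·15/43=400/43; d'=(20−2·-351/43)/(400/43)=781/200
back: M4=781/200
back: M3=-351/43−15/43·781/200=-381/40
back: M2=54/5−4/15·-381/40=667/50
back: M1=-21/2−1/4·667/50=-2767/200
M: M0=0, M1=-2767/200, M2=667/50, M3=-381/40, M4=781/200, M5=0
seg 0: a=-2, c=M0/2=0, d=(M1−M0)/(6·1)=-2767/1200, b=Δ0−h0·(2M0+M1)/6=8767/1200
seg 1: a=3, c=M1/2=-2767/400, d=(M2−M1)/(6·1)=1087/240, b=Δ1−h1·(2M1+M2)/6=233/600
seg 2: a=1, c=M2/2=667/100, d=(M3−M2)/(6·1)=-4573/1200, b=Δ2−h2·(2M2+M3)/6=169/1200
seg 3: a=4, c=M3/2=-381/80, d=(M4−M3)/(6·2)=1343/1200, b=Δ3−h3·(2M3+M4)/6=1229/600
seg 4: a=-2, c=M4/2=781/400, d=(M5−M4)/(6·3)=-781/3600, b=Δ4−h4·(2M4+M5)/6=-2143/600
t_q=1/2 → seg 0, τ=1/2; S=-2+8767/1200·τ+0·τ²+-2767/1200·τ³=4367/3200

  seg 0: a=-2 b=8767/1200 c=0 d=-2767/1200
  seg 1: a=3 b=233/600 c=-2767/400 d=1087/240
  seg 2: a=1 b=169/1200 c=667/100 d=-4573/1200
  seg 3: a=4 b=1229/600 c=-381/80 d=1343/1200
  seg 4: a=-2 b=-2143/600 c=781/400 d=-781/3600
S(1/2) = 4367/3200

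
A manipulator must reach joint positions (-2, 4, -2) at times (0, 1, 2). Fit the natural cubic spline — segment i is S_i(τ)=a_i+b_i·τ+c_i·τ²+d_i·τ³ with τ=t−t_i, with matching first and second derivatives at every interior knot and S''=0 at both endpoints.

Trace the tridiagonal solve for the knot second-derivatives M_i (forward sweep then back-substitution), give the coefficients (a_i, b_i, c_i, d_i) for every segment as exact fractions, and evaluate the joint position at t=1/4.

  seg 0: a=-2 b=9 c=0 d=-3
  seg 1: a=4 b=0 c=-9 d=3
S(1/4) = 13/64

Δ: Δ0=6, Δ1=-6
row 1: diag=4, rhs=-72; c'=1/4, d'=-18
back: M1=-18
M: M0=0, M1=-18, M2=0
seg 0: a=-2, c=M0/2=0, d=(M1−M0)/(6·1)=-3, b=Δ0−h0·(2M0+M1)/6=9
seg 1: a=4, c=M1/2=-9, d=(M2−M1)/(6·1)=3, b=Δ1−h1·(2M1+M2)/6=0
t_q=1/4 → seg 0, τ=1/4; S=-2+9·τ+0·τ²+-3·τ³=13/64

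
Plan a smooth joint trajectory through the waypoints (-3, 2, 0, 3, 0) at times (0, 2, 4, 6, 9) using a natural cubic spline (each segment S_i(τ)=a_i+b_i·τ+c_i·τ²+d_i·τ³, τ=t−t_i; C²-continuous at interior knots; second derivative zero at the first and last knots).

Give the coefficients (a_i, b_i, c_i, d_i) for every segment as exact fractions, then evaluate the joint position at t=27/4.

Δ: Δ0=5/2, Δ1=-1, Δ2=3/2, Δ3=-1
row 1: diag=8, rhs=-21; c'=1/4, d'=-21/8
row 2: denom=8−2·1/4=15/2; d'=(15−2·-21/8)/(15/2)=27/10
row 3: denom=10−2·4/15=142/15; d'=(-15−2·27/10)/(142/15)=-153/71
back: M3=-153/71
back: M2=27/10−4/15·-153/71=465/142
back: M1=-21/8−1/4·465/142=-489/142
M: M0=0, M1=-489/142, M2=465/142, M3=-153/71, M4=0
seg 0: a=-3, c=M0/2=0, d=(M1−M0)/(6·2)=-163/568, b=Δ0−h0·(2M0+M1)/6=259/71
seg 1: a=2, c=M1/2=-489/284, d=(M2−M1)/(6·2)=159/284, b=Δ1−h1·(2M1+M2)/6=29/142
seg 2: a=0, c=M2/2=465/284, d=(M3−M2)/(6·2)=-257/568, b=Δ2−h2·(2M2+M3)/6=5/142
seg 3: a=3, c=M3/2=-153/142, d=(M4−M3)/(6·3)=17/142, b=Δ3−h3·(2M3+M4)/6=82/71
t_q=27/4 → seg 3, τ=3/4; S=3+82/71·τ+-153/142·τ²+17/142·τ³=30087/9088

  seg 0: a=-3 b=259/71 c=0 d=-163/568
  seg 1: a=2 b=29/142 c=-489/284 d=159/284
  seg 2: a=0 b=5/142 c=465/284 d=-257/568
  seg 3: a=3 b=82/71 c=-153/142 d=17/142
S(27/4) = 30087/9088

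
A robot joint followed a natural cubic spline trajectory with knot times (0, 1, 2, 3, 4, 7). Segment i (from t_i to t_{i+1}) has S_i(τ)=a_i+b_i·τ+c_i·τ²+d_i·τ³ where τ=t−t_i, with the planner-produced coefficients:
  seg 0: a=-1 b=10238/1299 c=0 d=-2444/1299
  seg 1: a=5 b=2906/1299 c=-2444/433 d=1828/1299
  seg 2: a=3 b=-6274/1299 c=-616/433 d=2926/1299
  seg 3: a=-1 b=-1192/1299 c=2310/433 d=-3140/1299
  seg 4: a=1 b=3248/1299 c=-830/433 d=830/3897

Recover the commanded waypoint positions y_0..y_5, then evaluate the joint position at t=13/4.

y_0=-1 y_1=5 y_2=3 y_3=-1 y_4=1 y_5=-3
S(13/4) = -6469/6928

y_0 = S_0(0) = a_0 = -1
y_1 = S_1(0) = a_1 = 5
y_2 = S_2(0) = a_2 = 3
y_3 = S_3(0) = a_3 = -1
y_4 = S_4(0) = a_4 = 1
y_5 = S_4(3) = -3
t_q=13/4 is in segment 3 (τ=1/4); S_3(τ)=-6469/6928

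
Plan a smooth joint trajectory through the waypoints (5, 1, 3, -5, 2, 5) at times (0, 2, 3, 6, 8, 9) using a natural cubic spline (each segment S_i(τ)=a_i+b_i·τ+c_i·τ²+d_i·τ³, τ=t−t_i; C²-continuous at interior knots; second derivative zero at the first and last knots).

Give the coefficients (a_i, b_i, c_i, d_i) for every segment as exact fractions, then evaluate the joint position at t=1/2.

  seg 0: a=5 b=-6389/1731 c=0 d=2927/6924
  seg 1: a=1 b=2392/1731 c=2927/1154 d=-6641/3462
  seg 2: a=3 b=2423/3462 c=-1857/577 d=2419/3462
  seg 3: a=-5 b=442/1731 c=3543/1154 d=-10025/13848
  seg 4: a=2 b=13325/3462 c=-2939/2308 d=2939/6924
S(1/2) = 59221/18464

Δ: Δ0=-2, Δ1=2, Δ2=-8/3, Δ3=7/2, Δ4=3
row 1: diag=6, rhs=24; c'=1/6, d'=4
row 2: denom=8−1·1/6=47/6; d'=(-28−1·4)/(47/6)=-192/47
row 3: denom=10−3·18/47=416/47; d'=(37−3·-192/47)/(416/47)=2315/416
row 4: denom=6−2·47/208=577/104; d'=(-3−2·2315/416)/(577/104)=-2939/1154
back: M4=-2939/1154
back: M3=2315/416−47/208·-2939/1154=3543/577
back: M2=-192/47−18/47·3543/577=-3714/577
back: M1=4−1/6·-3714/577=2927/577
M: M0=0, M1=2927/577, M2=-3714/577, M3=3543/577, M4=-2939/1154, M5=0
seg 0: a=5, c=M0/2=0, d=(M1−M0)/(6·2)=2927/6924, b=Δ0−h0·(2M0+M1)/6=-6389/1731
seg 1: a=1, c=M1/2=2927/1154, d=(M2−M1)/(6·1)=-6641/3462, b=Δ1−h1·(2M1+M2)/6=2392/1731
seg 2: a=3, c=M2/2=-1857/577, d=(M3−M2)/(6·3)=2419/3462, b=Δ2−h2·(2M2+M3)/6=2423/3462
seg 3: a=-5, c=M3/2=3543/1154, d=(M4−M3)/(6·2)=-10025/13848, b=Δ3−h3·(2M3+M4)/6=442/1731
seg 4: a=2, c=M4/2=-2939/2308, d=(M5−M4)/(6·1)=2939/6924, b=Δ4−h4·(2M4+M5)/6=13325/3462
t_q=1/2 → seg 0, τ=1/2; S=5+-6389/1731·τ+0·τ²+2927/6924·τ³=59221/18464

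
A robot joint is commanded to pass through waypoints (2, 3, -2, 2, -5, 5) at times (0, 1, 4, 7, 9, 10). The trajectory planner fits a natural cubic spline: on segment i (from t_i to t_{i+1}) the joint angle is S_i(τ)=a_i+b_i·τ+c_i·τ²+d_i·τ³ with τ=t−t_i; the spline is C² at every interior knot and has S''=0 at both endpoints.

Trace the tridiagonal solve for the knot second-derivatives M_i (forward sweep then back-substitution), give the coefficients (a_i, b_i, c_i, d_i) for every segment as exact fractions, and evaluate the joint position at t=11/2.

Δ: Δ0=1, Δ1=-5/3, Δ2=4/3, Δ3=-7/2, Δ4=10
row 1: diag=8, rhs=-16; c'=3/8, d'=-2
row 2: denom=12−3·3/8=87/8; d'=(18−3·-2)/(87/8)=64/29
row 3: denom=10−3·8/29=266/29; d'=(-29−3·64/29)/(266/29)=-1033/266
row 4: denom=6−2·29/133=740/133; d'=(81−2·-1033/266)/(740/133)=5903/370
back: M4=5903/370
back: M3=-1033/266−29/133·5903/370=-1362/185
back: M2=64/29−8/29·-1362/185=784/185
back: M1=-2−3/8·784/185=-664/185
M: M0=0, M1=-664/185, M2=784/185, M3=-1362/185, M4=5903/370, M5=0
seg 0: a=2, c=M0/2=0, d=(M1−M0)/(6·1)=-332/555, b=Δ0−h0·(2M0+M1)/6=887/555
seg 1: a=3, c=M1/2=-332/185, d=(M2−M1)/(6·3)=724/1665, b=Δ1−h1·(2M1+M2)/6=-109/555
seg 2: a=-2, c=M2/2=392/185, d=(M3−M2)/(6·3)=-29/45, b=Δ2−h2·(2M2+M3)/6=431/555
seg 3: a=2, c=M3/2=-681/185, d=(M4−M3)/(6·2)=8627/4440, b=Δ3−h3·(2M3+M4)/6=-434/111
seg 4: a=-5, c=M4/2=5903/740, d=(M5−M4)/(6·1)=-5903/2220, b=Δ4−h4·(2M4+M5)/6=5197/1110
t_q=11/2 → seg 2, τ=3/2; S=-2+431/555·τ+392/185·τ²+-29/45·τ³=2601/1480

  seg 0: a=2 b=887/555 c=0 d=-332/555
  seg 1: a=3 b=-109/555 c=-332/185 d=724/1665
  seg 2: a=-2 b=431/555 c=392/185 d=-29/45
  seg 3: a=2 b=-434/111 c=-681/185 d=8627/4440
  seg 4: a=-5 b=5197/1110 c=5903/740 d=-5903/2220
S(11/2) = 2601/1480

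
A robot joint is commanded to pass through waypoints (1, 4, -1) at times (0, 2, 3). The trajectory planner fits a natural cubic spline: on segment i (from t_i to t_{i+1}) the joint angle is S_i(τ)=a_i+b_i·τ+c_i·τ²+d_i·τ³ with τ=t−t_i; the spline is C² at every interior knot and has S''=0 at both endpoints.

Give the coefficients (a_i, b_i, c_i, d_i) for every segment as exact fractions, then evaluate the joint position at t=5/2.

Δ: Δ0=3/2, Δ1=-5
row 1: diag=6, rhs=-39; c'=1/6, d'=-13/2
back: M1=-13/2
M: M0=0, M1=-13/2, M2=0
seg 0: a=1, c=M0/2=0, d=(M1−M0)/(6·2)=-13/24, b=Δ0−h0·(2M0+M1)/6=11/3
seg 1: a=4, c=M1/2=-13/4, d=(M2−M1)/(6·1)=13/12, b=Δ1−h1·(2M1+M2)/6=-17/6
t_q=5/2 → seg 1, τ=1/2; S=4+-17/6·τ+-13/4·τ²+13/12·τ³=61/32

  seg 0: a=1 b=11/3 c=0 d=-13/24
  seg 1: a=4 b=-17/6 c=-13/4 d=13/12
S(5/2) = 61/32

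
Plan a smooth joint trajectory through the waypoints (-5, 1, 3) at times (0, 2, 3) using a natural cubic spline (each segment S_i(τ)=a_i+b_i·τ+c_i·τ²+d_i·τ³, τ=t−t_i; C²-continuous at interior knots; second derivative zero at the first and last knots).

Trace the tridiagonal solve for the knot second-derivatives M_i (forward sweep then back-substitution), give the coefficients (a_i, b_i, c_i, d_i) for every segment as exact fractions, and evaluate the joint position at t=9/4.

Δ: Δ0=3, Δ1=2
row 1: diag=6, rhs=-6; c'=1/6, d'=-1
back: M1=-1
M: M0=0, M1=-1, M2=0
seg 0: a=-5, c=M0/2=0, d=(M1−M0)/(6·2)=-1/12, b=Δ0−h0·(2M0+M1)/6=10/3
seg 1: a=1, c=M1/2=-1/2, d=(M2−M1)/(6·1)=1/6, b=Δ1−h1·(2M1+M2)/6=7/3
t_q=9/4 → seg 1, τ=1/4; S=1+7/3·τ+-1/2·τ²+1/6·τ³=199/128

  seg 0: a=-5 b=10/3 c=0 d=-1/12
  seg 1: a=1 b=7/3 c=-1/2 d=1/6
S(9/4) = 199/128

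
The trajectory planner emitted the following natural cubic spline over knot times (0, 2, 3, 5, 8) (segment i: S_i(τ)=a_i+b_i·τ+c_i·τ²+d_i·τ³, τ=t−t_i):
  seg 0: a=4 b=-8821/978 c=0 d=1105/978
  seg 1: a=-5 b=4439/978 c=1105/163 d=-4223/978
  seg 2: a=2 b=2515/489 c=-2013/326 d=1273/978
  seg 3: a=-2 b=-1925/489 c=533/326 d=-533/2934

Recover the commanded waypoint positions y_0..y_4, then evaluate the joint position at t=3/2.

y_0 = S_0(0) = a_0 = 4
y_1 = S_1(0) = a_1 = -5
y_2 = S_2(0) = a_2 = 2
y_3 = S_3(0) = a_3 = -2
y_4 = S_3(3) = -4
t_q=3/2 is in segment 0 (τ=3/2); S_0(τ)=-14907/2608

y_0=4 y_1=-5 y_2=2 y_3=-2 y_4=-4
S(3/2) = -14907/2608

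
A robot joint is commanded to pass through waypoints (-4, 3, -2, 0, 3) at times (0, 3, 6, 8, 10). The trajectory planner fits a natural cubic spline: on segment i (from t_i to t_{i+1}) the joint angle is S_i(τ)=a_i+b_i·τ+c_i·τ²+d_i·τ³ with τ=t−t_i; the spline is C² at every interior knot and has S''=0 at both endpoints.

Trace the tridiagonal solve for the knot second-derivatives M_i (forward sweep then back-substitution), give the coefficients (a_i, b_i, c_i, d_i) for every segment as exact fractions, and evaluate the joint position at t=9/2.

  seg 0: a=-4 b=611/168 c=0 d=-73/504
  seg 1: a=3 b=-23/84 c=-73/56 d=47/168
  seg 2: a=-2 b=-13/24 c=17/14 d=-149/672
  seg 3: a=0 b=139/84 c=-13/112 d=13/672
S(9/2) = 269/448

Δ: Δ0=7/3, Δ1=-5/3, Δ2=1, Δ3=3/2
row 1: diag=12, rhs=-24; c'=1/4, d'=-2
row 2: denom=10−3·1/4=37/4; d'=(16−3·-2)/(37/4)=88/37
row 3: denom=8−2·8/37=280/37; d'=(3−2·88/37)/(280/37)=-13/56
back: M3=-13/56
back: M2=88/37−8/37·-13/56=17/7
back: M1=-2−1/4·17/7=-73/28
M: M0=0, M1=-73/28, M2=17/7, M3=-13/56, M4=0
seg 0: a=-4, c=M0/2=0, d=(M1−M0)/(6·3)=-73/504, b=Δ0−h0·(2M0+M1)/6=611/168
seg 1: a=3, c=M1/2=-73/56, d=(M2−M1)/(6·3)=47/168, b=Δ1−h1·(2M1+M2)/6=-23/84
seg 2: a=-2, c=M2/2=17/14, d=(M3−M2)/(6·2)=-149/672, b=Δ2−h2·(2M2+M3)/6=-13/24
seg 3: a=0, c=M3/2=-13/112, d=(M4−M3)/(6·2)=13/672, b=Δ3−h3·(2M3+M4)/6=139/84
t_q=9/2 → seg 1, τ=3/2; S=3+-23/84·τ+-73/56·τ²+47/168·τ³=269/448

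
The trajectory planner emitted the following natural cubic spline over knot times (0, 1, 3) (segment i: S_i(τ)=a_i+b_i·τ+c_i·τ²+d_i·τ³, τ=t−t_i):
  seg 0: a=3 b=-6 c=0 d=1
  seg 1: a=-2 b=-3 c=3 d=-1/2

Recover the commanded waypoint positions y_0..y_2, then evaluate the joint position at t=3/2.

y_0=3 y_1=-2 y_2=0
S(3/2) = -45/16

y_0 = S_0(0) = a_0 = 3
y_1 = S_1(0) = a_1 = -2
y_2 = S_1(2) = 0
t_q=3/2 is in segment 1 (τ=1/2); S_1(τ)=-45/16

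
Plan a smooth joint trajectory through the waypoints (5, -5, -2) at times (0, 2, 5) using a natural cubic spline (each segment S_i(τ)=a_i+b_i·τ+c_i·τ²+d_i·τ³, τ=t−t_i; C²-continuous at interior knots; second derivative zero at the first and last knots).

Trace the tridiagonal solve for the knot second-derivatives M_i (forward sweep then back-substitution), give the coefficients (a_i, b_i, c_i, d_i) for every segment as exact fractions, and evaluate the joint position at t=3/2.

  seg 0: a=5 b=-31/5 c=0 d=3/10
  seg 1: a=-5 b=-13/5 c=9/5 d=-1/5
S(3/2) = -263/80

Δ: Δ0=-5, Δ1=1
row 1: diag=10, rhs=36; c'=3/10, d'=18/5
back: M1=18/5
M: M0=0, M1=18/5, M2=0
seg 0: a=5, c=M0/2=0, d=(M1−M0)/(6·2)=3/10, b=Δ0−h0·(2M0+M1)/6=-31/5
seg 1: a=-5, c=M1/2=9/5, d=(M2−M1)/(6·3)=-1/5, b=Δ1−h1·(2M1+M2)/6=-13/5
t_q=3/2 → seg 0, τ=3/2; S=5+-31/5·τ+0·τ²+3/10·τ³=-263/80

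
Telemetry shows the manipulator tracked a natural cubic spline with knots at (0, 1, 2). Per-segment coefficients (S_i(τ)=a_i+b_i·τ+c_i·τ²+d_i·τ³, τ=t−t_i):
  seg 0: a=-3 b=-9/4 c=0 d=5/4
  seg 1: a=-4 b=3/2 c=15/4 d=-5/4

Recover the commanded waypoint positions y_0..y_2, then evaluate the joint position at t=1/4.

y_0=-3 y_1=-4 y_2=0
S(1/4) = -907/256

y_0 = S_0(0) = a_0 = -3
y_1 = S_1(0) = a_1 = -4
y_2 = S_1(1) = 0
t_q=1/4 is in segment 0 (τ=1/4); S_0(τ)=-907/256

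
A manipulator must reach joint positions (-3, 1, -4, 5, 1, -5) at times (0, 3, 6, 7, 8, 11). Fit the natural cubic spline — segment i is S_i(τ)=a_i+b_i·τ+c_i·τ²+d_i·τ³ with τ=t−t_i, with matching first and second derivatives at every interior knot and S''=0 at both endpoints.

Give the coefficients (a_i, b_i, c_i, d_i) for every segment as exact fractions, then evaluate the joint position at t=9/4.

  seg 0: a=-3 b=1062/289 c=0 d=-2030/7803
  seg 1: a=1 b=-968/289 c=-2030/867 d=7549/7803
  seg 2: a=-4 b=2521/289 c=5519/867 d=-5279/867
  seg 3: a=5 b=2764/867 c=-10318/867 d=1362/289
  seg 4: a=1 b=-5614/867 c=1940/867 d=-1940/7803
S(9/4) = 21315/9248

Δ: Δ0=4/3, Δ1=-5/3, Δ2=9, Δ3=-4, Δ4=-2
row 1: diag=12, rhs=-18; c'=1/4, d'=-3/2
row 2: denom=8−3·1/4=29/4; d'=(64−3·-3/2)/(29/4)=274/29
row 3: denom=4−1·4/29=112/29; d'=(-78−1·274/29)/(112/29)=-317/14
row 4: denom=8−1·29/112=867/112; d'=(12−1·-317/14)/(867/112)=3880/867
back: M4=3880/867
back: M3=-317/14−29/112·3880/867=-20636/867
back: M2=274/29−4/29·-20636/867=11038/867
back: M1=-3/2−1/4·11038/867=-4060/867
M: M0=0, M1=-4060/867, M2=11038/867, M3=-20636/867, M4=3880/867, M5=0
seg 0: a=-3, c=M0/2=0, d=(M1−M0)/(6·3)=-2030/7803, b=Δ0−h0·(2M0+M1)/6=1062/289
seg 1: a=1, c=M1/2=-2030/867, d=(M2−M1)/(6·3)=7549/7803, b=Δ1−h1·(2M1+M2)/6=-968/289
seg 2: a=-4, c=M2/2=5519/867, d=(M3−M2)/(6·1)=-5279/867, b=Δ2−h2·(2M2+M3)/6=2521/289
seg 3: a=5, c=M3/2=-10318/867, d=(M4−M3)/(6·1)=1362/289, b=Δ3−h3·(2M3+M4)/6=2764/867
seg 4: a=1, c=M4/2=1940/867, d=(M5−M4)/(6·3)=-1940/7803, b=Δ4−h4·(2M4+M5)/6=-5614/867
t_q=9/4 → seg 0, τ=9/4; S=-3+1062/289·τ+0·τ²+-2030/7803·τ³=21315/9248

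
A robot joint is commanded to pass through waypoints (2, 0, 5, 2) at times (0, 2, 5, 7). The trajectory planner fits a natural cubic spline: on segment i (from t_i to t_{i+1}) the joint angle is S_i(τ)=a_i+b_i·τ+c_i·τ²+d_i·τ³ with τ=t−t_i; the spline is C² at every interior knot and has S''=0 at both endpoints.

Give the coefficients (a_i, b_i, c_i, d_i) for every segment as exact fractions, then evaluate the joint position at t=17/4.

  seg 0: a=2 b=-70/39 c=0 d=31/156
  seg 1: a=0 b=23/39 c=31/26 d=-5/18
  seg 2: a=5 b=19/78 c=-17/13 d=17/78
S(17/4) = 6987/1664

Δ: Δ0=-1, Δ1=5/3, Δ2=-3/2
row 1: diag=10, rhs=16; c'=3/10, d'=8/5
row 2: denom=10−3·3/10=91/10; d'=(-19−3·8/5)/(91/10)=-34/13
back: M2=-34/13
back: M1=8/5−3/10·-34/13=31/13
M: M0=0, M1=31/13, M2=-34/13, M3=0
seg 0: a=2, c=M0/2=0, d=(M1−M0)/(6·2)=31/156, b=Δ0−h0·(2M0+M1)/6=-70/39
seg 1: a=0, c=M1/2=31/26, d=(M2−M1)/(6·3)=-5/18, b=Δ1−h1·(2M1+M2)/6=23/39
seg 2: a=5, c=M2/2=-17/13, d=(M3−M2)/(6·2)=17/78, b=Δ2−h2·(2M2+M3)/6=19/78
t_q=17/4 → seg 1, τ=9/4; S=0+23/39·τ+31/26·τ²+-5/18·τ³=6987/1664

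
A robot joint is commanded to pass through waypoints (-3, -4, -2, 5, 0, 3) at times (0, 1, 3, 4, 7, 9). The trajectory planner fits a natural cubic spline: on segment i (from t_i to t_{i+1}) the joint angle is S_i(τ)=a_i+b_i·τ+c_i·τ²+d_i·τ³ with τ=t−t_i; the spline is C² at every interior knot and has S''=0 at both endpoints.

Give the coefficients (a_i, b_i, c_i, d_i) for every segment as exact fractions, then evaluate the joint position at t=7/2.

Δ: Δ0=-1, Δ1=1, Δ2=7, Δ3=-5/3, Δ4=3/2
row 1: diag=6, rhs=12; c'=1/3, d'=2
row 2: denom=6−2·1/3=16/3; d'=(36−2·2)/(16/3)=6
row 3: denom=8−1·3/16=125/16; d'=(-52−1·6)/(125/16)=-928/125
row 4: denom=10−3·48/125=1106/125; d'=(19−3·-928/125)/(1106/125)=737/158
back: M4=737/158
back: M3=-928/125−48/125·737/158=-728/79
back: M2=6−3/16·-728/79=1221/158
back: M1=2−1/3·1221/158=-91/158
M: M0=0, M1=-91/158, M2=1221/158, M3=-728/79, M4=737/158, M5=0
seg 0: a=-3, c=M0/2=0, d=(M1−M0)/(6·1)=-91/948, b=Δ0−h0·(2M0+M1)/6=-857/948
seg 1: a=-4, c=M1/2=-91/316, d=(M2−M1)/(6·2)=164/237, b=Δ1−h1·(2M1+M2)/6=-565/474
seg 2: a=-2, c=M2/2=1221/316, d=(M3−M2)/(6·1)=-2677/948, b=Δ2−h2·(2M2+M3)/6=2825/474
seg 3: a=5, c=M3/2=-364/79, d=(M4−M3)/(6·3)=731/948, b=Δ3−h3·(2M3+M4)/6=4945/948
seg 4: a=0, c=M4/2=737/316, d=(M5−M4)/(6·2)=-737/1896, b=Δ4−h4·(2M4+M5)/6=-763/474
t_q=7/2 → seg 2, τ=1/2; S=-2+2825/474·τ+1221/316·τ²+-2677/948·τ³=4027/2528

  seg 0: a=-3 b=-857/948 c=0 d=-91/948
  seg 1: a=-4 b=-565/474 c=-91/316 d=164/237
  seg 2: a=-2 b=2825/474 c=1221/316 d=-2677/948
  seg 3: a=5 b=4945/948 c=-364/79 d=731/948
  seg 4: a=0 b=-763/474 c=737/316 d=-737/1896
S(7/2) = 4027/2528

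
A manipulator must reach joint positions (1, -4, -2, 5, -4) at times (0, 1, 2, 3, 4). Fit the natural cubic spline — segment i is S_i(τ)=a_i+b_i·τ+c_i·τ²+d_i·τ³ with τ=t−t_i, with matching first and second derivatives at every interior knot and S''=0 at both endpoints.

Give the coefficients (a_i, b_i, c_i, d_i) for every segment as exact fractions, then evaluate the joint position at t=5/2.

Δ: Δ0=-5, Δ1=2, Δ2=7, Δ3=-9
row 1: diag=4, rhs=42; c'=1/4, d'=21/2
row 2: denom=4−1·1/4=15/4; d'=(30−1·21/2)/(15/4)=26/5
row 3: denom=4−1·4/15=56/15; d'=(-96−1·26/5)/(56/15)=-759/28
back: M3=-759/28
back: M2=26/5−4/15·-759/28=87/7
back: M1=21/2−1/4·87/7=207/28
M: M0=0, M1=207/28, M2=87/7, M3=-759/28, M4=0
seg 0: a=1, c=M0/2=0, d=(M1−M0)/(6·1)=69/56, b=Δ0−h0·(2M0+M1)/6=-349/56
seg 1: a=-4, c=M1/2=207/56, d=(M2−M1)/(6·1)=47/56, b=Δ1−h1·(2M1+M2)/6=-71/28
seg 2: a=-2, c=M2/2=87/14, d=(M3−M2)/(6·1)=-369/56, b=Δ2−h2·(2M2+M3)/6=59/8
seg 3: a=5, c=M3/2=-759/56, d=(M4−M3)/(6·1)=253/56, b=Δ3−h3·(2M3+M4)/6=1/28
t_q=5/2 → seg 2, τ=1/2; S=-2+59/8·τ+87/14·τ²+-369/56·τ³=1083/448

  seg 0: a=1 b=-349/56 c=0 d=69/56
  seg 1: a=-4 b=-71/28 c=207/56 d=47/56
  seg 2: a=-2 b=59/8 c=87/14 d=-369/56
  seg 3: a=5 b=1/28 c=-759/56 d=253/56
S(5/2) = 1083/448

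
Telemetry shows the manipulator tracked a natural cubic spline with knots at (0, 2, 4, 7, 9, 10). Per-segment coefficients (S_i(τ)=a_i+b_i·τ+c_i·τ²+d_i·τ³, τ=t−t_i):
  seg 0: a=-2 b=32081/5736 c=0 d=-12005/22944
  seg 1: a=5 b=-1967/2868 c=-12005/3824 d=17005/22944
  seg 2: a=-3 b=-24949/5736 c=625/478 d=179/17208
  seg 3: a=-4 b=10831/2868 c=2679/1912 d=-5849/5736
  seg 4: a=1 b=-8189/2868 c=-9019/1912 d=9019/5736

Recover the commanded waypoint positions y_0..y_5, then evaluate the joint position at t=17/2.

y_0 = S_0(0) = a_0 = -2
y_1 = S_1(0) = a_1 = 5
y_2 = S_2(0) = a_2 = -3
y_3 = S_3(0) = a_3 = -4
y_4 = S_4(0) = a_4 = 1
y_5 = S_4(1) = -5
t_q=17/2 is in segment 3 (τ=3/2); S_3(τ)=21045/15296

y_0=-2 y_1=5 y_2=-3 y_3=-4 y_4=1 y_5=-5
S(17/2) = 21045/15296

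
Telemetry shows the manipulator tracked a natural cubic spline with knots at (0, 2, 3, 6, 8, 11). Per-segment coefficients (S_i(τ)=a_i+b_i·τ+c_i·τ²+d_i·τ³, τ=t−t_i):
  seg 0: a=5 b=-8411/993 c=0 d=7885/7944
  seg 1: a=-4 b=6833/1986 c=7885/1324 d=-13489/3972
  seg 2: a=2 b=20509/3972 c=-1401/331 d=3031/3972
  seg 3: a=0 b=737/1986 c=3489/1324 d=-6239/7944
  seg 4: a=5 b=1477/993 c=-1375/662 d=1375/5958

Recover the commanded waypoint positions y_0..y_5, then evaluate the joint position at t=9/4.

y_0 = S_0(0) = a_0 = 5
y_1 = S_1(0) = a_1 = -4
y_2 = S_2(0) = a_2 = 2
y_3 = S_3(0) = a_3 = 0
y_4 = S_4(0) = a_4 = 5
y_5 = S_4(3) = -3
t_q=9/4 is in segment 1 (τ=1/4); S_1(τ)=-239015/84736

y_0=5 y_1=-4 y_2=2 y_3=0 y_4=5 y_5=-3
S(9/4) = -239015/84736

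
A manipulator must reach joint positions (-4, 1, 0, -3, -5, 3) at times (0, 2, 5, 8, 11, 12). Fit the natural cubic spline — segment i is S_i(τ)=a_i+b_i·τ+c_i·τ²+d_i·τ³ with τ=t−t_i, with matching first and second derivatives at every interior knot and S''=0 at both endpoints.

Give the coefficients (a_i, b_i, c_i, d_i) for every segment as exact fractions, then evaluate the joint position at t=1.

Δ: Δ0=5/2, Δ1=-1/3, Δ2=-1, Δ3=-2/3, Δ4=8
row 1: diag=10, rhs=-17; c'=3/10, d'=-17/10
row 2: denom=12−3·3/10=111/10; d'=(-4−3·-17/10)/(111/10)=11/111
row 3: denom=12−3·10/37=414/37; d'=(2−3·11/111)/(414/37)=7/46
row 4: denom=8−3·37/138=331/46; d'=(52−3·7/46)/(331/46)=2371/331
back: M4=2371/331
back: M3=7/46−37/138·2371/331=-1756/993
back: M2=11/111−10/37·-1756/993=191/331
back: M1=-17/10−3/10·191/331=-620/331
M: M0=0, M1=-620/331, M2=191/331, M3=-1756/993, M4=2371/331, M5=0
seg 0: a=-4, c=M0/2=0, d=(M1−M0)/(6·2)=-155/993, b=Δ0−h0·(2M0+M1)/6=6205/1986
seg 1: a=1, c=M1/2=-310/331, d=(M2−M1)/(6·3)=811/5958, b=Δ1−h1·(2M1+M2)/6=2485/1986
seg 2: a=0, c=M2/2=191/662, d=(M3−M2)/(6·3)=-2329/17874, b=Δ2−h2·(2M2+M3)/6=-688/993
seg 3: a=-3, c=M3/2=-878/993, d=(M4−M3)/(6·3)=8869/17874, b=Δ3−h3·(2M3+M4)/6=-4925/1986
seg 4: a=-5, c=M4/2=2371/662, d=(M5−M4)/(6·1)=-2371/1986, b=Δ4−h4·(2M4+M5)/6=5573/993
t_q=1 → seg 0, τ=1; S=-4+6205/1986·τ+0·τ²+-155/993·τ³=-683/662

  seg 0: a=-4 b=6205/1986 c=0 d=-155/993
  seg 1: a=1 b=2485/1986 c=-310/331 d=811/5958
  seg 2: a=0 b=-688/993 c=191/662 d=-2329/17874
  seg 3: a=-3 b=-4925/1986 c=-878/993 d=8869/17874
  seg 4: a=-5 b=5573/993 c=2371/662 d=-2371/1986
S(1) = -683/662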